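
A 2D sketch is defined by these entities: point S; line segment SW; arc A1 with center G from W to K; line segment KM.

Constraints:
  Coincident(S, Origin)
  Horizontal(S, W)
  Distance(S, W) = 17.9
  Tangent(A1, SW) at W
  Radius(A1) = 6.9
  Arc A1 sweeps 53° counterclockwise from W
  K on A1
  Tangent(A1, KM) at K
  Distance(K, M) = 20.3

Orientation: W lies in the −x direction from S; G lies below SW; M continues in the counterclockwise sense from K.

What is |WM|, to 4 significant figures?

25.96

S is at the origin; S and W share the same y with |SW| = 17.9 and W on the −x side, so W = (-17.90, 0.000). Tangency of A1 to SW means the radius GW is perpendicular to SW, so G = W + (0, -6.9) = (-17.90, -6.900). On A1, W sits at bearing 90° from G; a 53° counterclockwise sweep puts K at bearing 143°, so K = G + 6.9·(cos 143°, sin 143°) = (-23.41, -2.747). Tangency of A1 to KM means the radius GK is perpendicular to KM, so KM runs along (−sin 143°, cos 143°); with |KM| = 20.3, M = (-35.63, -18.96). Then |WM| = |M − W| = 25.96.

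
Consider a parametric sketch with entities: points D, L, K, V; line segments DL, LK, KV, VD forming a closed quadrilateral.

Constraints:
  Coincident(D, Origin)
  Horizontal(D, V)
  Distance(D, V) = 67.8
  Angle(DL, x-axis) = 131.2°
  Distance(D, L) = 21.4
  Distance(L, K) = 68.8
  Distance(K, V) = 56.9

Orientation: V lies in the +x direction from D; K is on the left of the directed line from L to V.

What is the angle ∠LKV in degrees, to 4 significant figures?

82.63°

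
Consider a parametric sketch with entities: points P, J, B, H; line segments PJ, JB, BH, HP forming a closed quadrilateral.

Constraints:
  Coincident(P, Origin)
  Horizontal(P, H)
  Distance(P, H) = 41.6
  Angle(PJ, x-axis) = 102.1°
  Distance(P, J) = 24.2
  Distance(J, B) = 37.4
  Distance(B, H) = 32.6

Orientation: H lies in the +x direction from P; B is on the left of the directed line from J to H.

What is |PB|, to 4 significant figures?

44.28

Checks: |JB| = 37.40 ✓; |BH| = 32.60 ✓.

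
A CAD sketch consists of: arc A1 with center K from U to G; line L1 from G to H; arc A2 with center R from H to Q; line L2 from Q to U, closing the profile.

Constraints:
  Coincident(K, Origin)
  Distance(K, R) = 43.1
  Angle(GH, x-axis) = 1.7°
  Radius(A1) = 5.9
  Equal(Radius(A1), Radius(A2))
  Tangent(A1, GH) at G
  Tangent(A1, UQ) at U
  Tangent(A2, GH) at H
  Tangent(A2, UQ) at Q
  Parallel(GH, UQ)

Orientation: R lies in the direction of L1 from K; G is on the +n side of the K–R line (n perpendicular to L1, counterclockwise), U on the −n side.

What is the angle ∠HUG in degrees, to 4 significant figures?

74.69°

The slot axis is L1's direction at 1.7°, so u = (cos 1.7°, sin 1.7°) = (0.9996, 0.02967) and n = (−sin 1.7°, cos 1.7°) = (-0.02967, 0.9996). K is at the origin and R lies 43.1 along u from K, so R = 43.1·u = (43.08, 1.279). Tangency of A1 to both parallel lines with radius 5.9 puts G and U at K ± 5.9·n: G = (-0.1750, 5.897), U = (0.1750, -5.897). Equal radii place H and Q the same way about R: H = R + 5.9·n = (42.91, 7.176), Q = R − 5.9·n = (43.26, -4.619). Then cos ∠HUG = UH·UG / (|UH||UG|), giving 74.69°.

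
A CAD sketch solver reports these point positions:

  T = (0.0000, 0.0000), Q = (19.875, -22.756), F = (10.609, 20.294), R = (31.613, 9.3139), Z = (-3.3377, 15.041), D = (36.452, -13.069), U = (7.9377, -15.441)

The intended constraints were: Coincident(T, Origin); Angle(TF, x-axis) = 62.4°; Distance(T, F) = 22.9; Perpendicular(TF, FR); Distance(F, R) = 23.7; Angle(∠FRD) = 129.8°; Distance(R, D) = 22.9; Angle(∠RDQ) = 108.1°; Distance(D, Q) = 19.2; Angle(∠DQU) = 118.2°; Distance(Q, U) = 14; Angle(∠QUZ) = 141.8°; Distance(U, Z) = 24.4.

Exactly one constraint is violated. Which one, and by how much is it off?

Distance(U, Z) = 24.4 — off by 8.10.

T = (0.00, 0.00) ✓; TF at 62.40° ✓; |TF| = 22.90 ✓; ∠(TF, FR) = 90.00° ✓; |FR| = 23.70 ✓; ∠FRD = 129.8° ✓; |RD| = 22.90 ✓; ∠RDQ = 108.1° ✓; |DQ| = 19.20 ✓; ∠DQU = 118.2° ✓; |QU| = 14.00 ✓; ∠QUZ = 141.8° ✓; |UZ| = 32.50 ✗.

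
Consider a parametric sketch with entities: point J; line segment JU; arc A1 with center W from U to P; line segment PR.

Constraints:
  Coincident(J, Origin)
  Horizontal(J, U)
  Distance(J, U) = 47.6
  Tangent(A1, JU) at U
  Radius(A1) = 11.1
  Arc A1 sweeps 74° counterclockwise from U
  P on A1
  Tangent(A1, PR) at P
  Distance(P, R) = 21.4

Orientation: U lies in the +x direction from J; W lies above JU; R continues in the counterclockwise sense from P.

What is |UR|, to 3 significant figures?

33.1

J is at the origin; J and U share the same y with |JU| = 47.6 and U on the +x side, so U = (47.6, 0.00). Tangency of A1 to JU means the radius WU is perpendicular to JU, so W = U + (0, 11.1) = (47.6, 11.1). On A1, U sits at bearing -90° from W; a 74° counterclockwise sweep puts P at bearing -16°, so P = W + 11.1·(cos -16°, sin -16°) = (58.3, 8.04). A1 meets PR tangentially, so WP is at right angles to PR, so PR runs along (−sin -16°, cos -16°); with |PR| = 21.4, R = (64.2, 28.6). Then |UR| = |R − U| = 33.1.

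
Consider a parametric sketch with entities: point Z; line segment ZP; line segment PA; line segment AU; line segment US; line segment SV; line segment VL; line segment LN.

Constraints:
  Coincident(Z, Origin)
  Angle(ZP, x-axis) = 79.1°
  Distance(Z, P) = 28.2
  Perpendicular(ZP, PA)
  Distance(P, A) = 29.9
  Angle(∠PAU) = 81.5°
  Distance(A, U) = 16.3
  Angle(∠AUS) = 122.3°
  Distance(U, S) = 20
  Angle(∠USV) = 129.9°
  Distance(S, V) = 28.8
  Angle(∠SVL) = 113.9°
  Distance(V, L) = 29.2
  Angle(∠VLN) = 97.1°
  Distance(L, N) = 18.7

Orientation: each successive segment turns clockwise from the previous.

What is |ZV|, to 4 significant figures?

23.61

Z is at the origin; ZP runs at 79.1° with length 28.2, so P = (5.332, 27.69). ZP ⟂ PA, so PA runs at -10.90°; with |PA| = 29.9, A = (34.69, 22.04). ∠PAU = 81.5° gives AU at -109.4° from the x-axis; with |AU| = 16.3, U = (29.28, 6.663). ∠AUS = 122.3° gives US at -167.1° from the x-axis; with |US| = 20.0, S = (9.784, 2.198). ∠USV = 129.9° gives SV at 142.8° from the x-axis; with |SV| = 28.8, V = (-13.16, 19.61). Then |ZV| = |V − Z| = 23.61.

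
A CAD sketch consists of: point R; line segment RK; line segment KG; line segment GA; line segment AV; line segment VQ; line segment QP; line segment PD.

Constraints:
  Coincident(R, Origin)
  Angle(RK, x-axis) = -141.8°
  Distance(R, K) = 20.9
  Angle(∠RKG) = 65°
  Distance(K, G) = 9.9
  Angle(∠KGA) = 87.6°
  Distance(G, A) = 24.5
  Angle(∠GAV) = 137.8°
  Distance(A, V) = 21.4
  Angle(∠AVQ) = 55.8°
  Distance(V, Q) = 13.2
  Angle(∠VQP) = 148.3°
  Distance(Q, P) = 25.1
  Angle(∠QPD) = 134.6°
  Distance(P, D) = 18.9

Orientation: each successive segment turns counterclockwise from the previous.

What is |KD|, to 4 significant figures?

17.89

R is at the origin; RK runs at -141.8° with length 20.9, so K = (-16.42, -12.92). ∠RKG = 65.0° gives KG at -26.80° from the x-axis; with |KG| = 9.9, G = (-7.588, -17.39). ∠KGA = 87.6° gives GA at 65.60° from the x-axis; with |GA| = 24.5, A = (2.533, 4.923). ∠GAV = 137.8° gives AV at 107.8° from the x-axis; with |AV| = 21.4, V = (-4.009, 25.30). ∠AVQ = 55.8° gives VQ at -128.0° from the x-axis; with |VQ| = 13.2, Q = (-12.14, 14.90). ∠VQP = 148.3° gives QP at -96.30° from the x-axis; with |QP| = 25.1, P = (-14.89, -10.05). ∠QPD = 134.6° gives PD at -50.90° from the x-axis; with |PD| = 18.9, D = (-2.970, -24.72). Then |KD| = |D − K| = 17.89.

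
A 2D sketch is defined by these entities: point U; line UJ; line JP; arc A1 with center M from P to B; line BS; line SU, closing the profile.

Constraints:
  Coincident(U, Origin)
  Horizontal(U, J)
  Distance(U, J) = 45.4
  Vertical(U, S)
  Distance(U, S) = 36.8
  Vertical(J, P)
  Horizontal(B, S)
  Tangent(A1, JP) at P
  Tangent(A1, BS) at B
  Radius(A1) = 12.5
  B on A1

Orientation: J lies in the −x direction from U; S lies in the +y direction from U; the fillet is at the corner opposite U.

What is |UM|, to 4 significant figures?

40.90

U is at the origin; U and J share the same y with |UJ| = 45.4 and J on the −x side, so J = (-45.40, 0.000). US is vertical with |US| = 36.8 and S on the +y side, so S = (0.000, 36.80). The virtual corner opposite U is at (-45.40, 36.80). A1 meets JP tangentially, so MP is at right angles to JP and tangency of A1 to BS means the radius MB is perpendicular to BS, with radius 12.5, so the center M sits 12.5 in from both sides at M = (-32.90, 24.30). Then |UM| = |M − U| = 40.90.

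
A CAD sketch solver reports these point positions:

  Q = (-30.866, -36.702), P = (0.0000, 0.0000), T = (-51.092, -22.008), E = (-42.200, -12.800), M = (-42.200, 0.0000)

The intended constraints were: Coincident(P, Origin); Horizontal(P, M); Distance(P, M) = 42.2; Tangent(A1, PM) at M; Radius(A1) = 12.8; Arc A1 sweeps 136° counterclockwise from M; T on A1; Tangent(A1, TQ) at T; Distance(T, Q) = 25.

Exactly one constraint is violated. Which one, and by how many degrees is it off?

Tangent(A1, TQ) at T — off by 8.00°.

P = (0.00, 0.00) ✓; P.y = 0.00, M.y = 0.00 ✓; |PM| = 42.20 ✓; ∠(EM, MP) = 90.00° ✓; |EM| = 12.80 ✓; bearing(E→T) − bearing(E→M) = 136.0° ✓; |ET| = 12.80 ✓; ∠(ET, TQ) = 82.00° ✗; |TQ| = 25.00 ✓.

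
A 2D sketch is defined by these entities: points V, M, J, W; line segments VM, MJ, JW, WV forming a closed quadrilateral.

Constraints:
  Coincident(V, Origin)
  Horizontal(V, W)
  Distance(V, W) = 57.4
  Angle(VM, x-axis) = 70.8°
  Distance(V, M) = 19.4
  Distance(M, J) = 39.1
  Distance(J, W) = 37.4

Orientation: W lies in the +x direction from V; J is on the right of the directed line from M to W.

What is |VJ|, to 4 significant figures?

29.12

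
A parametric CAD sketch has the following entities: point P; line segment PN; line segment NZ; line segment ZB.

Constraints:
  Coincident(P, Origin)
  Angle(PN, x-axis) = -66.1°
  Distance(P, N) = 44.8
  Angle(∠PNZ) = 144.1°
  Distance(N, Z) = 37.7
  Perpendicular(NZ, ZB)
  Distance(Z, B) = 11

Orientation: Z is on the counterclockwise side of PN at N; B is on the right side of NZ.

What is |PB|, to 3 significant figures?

82.8

∠PNZ = 144.1°, so NZ runs at -66.1° + (180° − 144.1°) = -30.2° from the x-axis; with |NZ| = 37.7, Z = N + 37.7·(cos -30.2°, sin -30.2°) = (50.7, -59.9). NZ is perpendicular to ZB; with |ZB| = 11.0 on the right of NZ, B = Z + 11.0·(-0.503, -0.864) = (45.2, -69.4). Then |PB| = |B − P| = 82.8.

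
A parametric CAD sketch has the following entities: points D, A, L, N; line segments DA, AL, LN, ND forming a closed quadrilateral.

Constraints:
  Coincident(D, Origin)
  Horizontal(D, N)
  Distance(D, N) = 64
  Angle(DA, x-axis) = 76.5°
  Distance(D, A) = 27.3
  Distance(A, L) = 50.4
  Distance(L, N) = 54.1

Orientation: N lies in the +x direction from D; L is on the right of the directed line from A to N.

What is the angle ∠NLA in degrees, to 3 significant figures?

74.7°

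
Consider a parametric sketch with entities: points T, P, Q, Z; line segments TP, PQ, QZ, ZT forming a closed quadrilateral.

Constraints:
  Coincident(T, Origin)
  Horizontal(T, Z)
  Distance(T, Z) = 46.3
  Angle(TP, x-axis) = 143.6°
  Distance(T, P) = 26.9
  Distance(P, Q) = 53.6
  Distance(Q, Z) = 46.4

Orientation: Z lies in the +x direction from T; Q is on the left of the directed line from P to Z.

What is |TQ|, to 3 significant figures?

48.7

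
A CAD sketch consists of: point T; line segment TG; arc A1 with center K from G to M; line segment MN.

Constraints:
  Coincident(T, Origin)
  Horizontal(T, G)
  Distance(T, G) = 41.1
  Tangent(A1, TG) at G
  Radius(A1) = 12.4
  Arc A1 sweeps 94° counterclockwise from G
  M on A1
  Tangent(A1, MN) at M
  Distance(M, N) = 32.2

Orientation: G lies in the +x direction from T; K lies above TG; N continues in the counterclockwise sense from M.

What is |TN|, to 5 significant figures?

68.438

T is at the origin; TG is horizontal with |TG| = 41.1 and G on the +x side, so G = (41.100, 0.0000). Since A1 is tangent to TG there, KG ⟂ TG, so K = G + (0, 12.4) = (41.100, 12.400). On A1, G sits at bearing -90° from K; a 94° counterclockwise sweep puts M at bearing 4°, so M = K + 12.4·(cos 4°, sin 4°) = (53.470, 13.265). Since A1 is tangent to MN there, KM ⟂ MN, so MN runs along (−sin 4°, cos 4°); with |MN| = 32.2, N = (51.224, 45.387). Then |TN| = |N − T| = 68.438.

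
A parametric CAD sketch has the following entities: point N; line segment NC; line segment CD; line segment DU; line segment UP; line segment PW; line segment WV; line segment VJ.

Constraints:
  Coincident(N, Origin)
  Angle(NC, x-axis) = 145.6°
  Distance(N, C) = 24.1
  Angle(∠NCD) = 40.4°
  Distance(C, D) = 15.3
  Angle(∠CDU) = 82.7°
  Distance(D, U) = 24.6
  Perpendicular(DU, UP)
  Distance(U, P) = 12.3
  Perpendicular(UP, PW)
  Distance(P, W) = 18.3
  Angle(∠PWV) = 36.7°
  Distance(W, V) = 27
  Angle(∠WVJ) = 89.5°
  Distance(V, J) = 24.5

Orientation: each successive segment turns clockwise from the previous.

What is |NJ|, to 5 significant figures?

34.421

N is at the origin; NC runs at 145.6° with length 24.1, so C = (-19.885, 13.616). ∠NCD = 40.4° gives CD at 6.0000° from the x-axis; with |CD| = 15.3, D = (-4.6691, 15.215). ∠CDU = 82.7° gives DU at -91.300° from the x-axis; with |DU| = 24.6, U = (-5.2272, -9.3787). DU ⟂ UP, so UP runs at 178.70°; with |UP| = 12.3, P = (-17.524, -9.0996). The perpendicularity gives PW at right angles to UP, so PW runs at 88.700°; with |PW| = 18.3, W = (-17.109, 9.1957). ∠PWV = 36.7° gives WV at -54.600° from the x-axis; with |WV| = 27.0, V = (-1.4682, -12.813). ∠WVJ = 89.5° gives VJ at -145.10° from the x-axis; with |VJ| = 24.5, J = (-21.562, -26.830). Then |NJ| = |J − N| = 34.421.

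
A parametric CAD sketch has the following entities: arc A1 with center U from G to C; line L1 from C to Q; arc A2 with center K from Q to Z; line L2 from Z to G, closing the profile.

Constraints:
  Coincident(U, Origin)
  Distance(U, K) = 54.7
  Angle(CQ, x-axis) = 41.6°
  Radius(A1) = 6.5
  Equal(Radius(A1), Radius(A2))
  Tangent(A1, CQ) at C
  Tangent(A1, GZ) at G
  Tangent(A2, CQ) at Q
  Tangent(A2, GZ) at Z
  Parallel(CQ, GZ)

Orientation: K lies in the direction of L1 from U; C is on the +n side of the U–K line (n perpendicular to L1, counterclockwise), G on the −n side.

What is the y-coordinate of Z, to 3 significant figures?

31.5

Tangency of A1 to both parallel lines with radius 6.5 puts C and G at U ± 6.5·n: C = (-4.32, 4.86), G = (4.32, -4.86). Equal radii place Q and Z the same way about K: Q = K + 6.5·n = (36.6, 41.2), Z = K − 6.5·n = (45.2, 31.5). So Z.y = 31.5.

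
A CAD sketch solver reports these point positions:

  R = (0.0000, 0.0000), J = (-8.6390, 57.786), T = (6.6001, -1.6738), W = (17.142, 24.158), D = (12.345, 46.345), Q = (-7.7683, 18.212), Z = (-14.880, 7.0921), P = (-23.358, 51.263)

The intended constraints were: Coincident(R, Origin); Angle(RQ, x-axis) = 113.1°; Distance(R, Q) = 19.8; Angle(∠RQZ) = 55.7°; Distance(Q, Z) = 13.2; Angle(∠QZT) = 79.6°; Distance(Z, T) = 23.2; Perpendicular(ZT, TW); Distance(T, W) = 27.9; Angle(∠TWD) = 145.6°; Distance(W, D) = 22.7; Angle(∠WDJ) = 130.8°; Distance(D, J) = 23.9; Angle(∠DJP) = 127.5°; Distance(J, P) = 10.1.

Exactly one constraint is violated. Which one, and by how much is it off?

Distance(J, P) = 10.1 — off by 6.00.

R = (0.00, 0.00) ✓; RQ at 113.1° ✓; |RQ| = 19.80 ✓; ∠RQZ = 55.70° ✓; |QZ| = 13.20 ✓; ∠QZT = 79.60° ✓; |ZT| = 23.20 ✓; ∠(ZT, TW) = 90.00° ✓; |TW| = 27.90 ✓; ∠TWD = 145.6° ✓; |WD| = 22.70 ✓; ∠WDJ = 130.8° ✓; |DJ| = 23.90 ✓; ∠DJP = 127.5° ✓; |JP| = 16.10 ✗.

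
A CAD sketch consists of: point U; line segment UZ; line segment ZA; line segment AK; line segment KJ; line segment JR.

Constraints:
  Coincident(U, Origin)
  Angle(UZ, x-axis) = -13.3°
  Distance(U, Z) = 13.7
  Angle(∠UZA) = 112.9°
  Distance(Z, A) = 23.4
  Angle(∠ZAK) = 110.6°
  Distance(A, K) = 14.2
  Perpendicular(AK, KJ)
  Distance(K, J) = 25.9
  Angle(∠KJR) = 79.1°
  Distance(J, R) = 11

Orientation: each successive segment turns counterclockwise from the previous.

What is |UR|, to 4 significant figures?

7.703

U is at the origin; UZ runs at -13.3° with length 13.7, so Z = (13.33, -3.152). ∠UZA = 112.9° gives ZA at 53.80° from the x-axis; with |ZA| = 23.4, A = (27.15, 15.73). ∠ZAK = 110.6° gives AK at 123.2° from the x-axis; with |AK| = 14.2, K = (19.38, 27.61). AK is perpendicular to KJ, so KJ runs at -146.8°; with |KJ| = 25.9, J = (-2.295, 13.43). ∠KJR = 79.1° gives JR at -45.90° from the x-axis; with |JR| = 11.0, R = (5.360, 5.532). Then |UR| = |R − U| = 7.703.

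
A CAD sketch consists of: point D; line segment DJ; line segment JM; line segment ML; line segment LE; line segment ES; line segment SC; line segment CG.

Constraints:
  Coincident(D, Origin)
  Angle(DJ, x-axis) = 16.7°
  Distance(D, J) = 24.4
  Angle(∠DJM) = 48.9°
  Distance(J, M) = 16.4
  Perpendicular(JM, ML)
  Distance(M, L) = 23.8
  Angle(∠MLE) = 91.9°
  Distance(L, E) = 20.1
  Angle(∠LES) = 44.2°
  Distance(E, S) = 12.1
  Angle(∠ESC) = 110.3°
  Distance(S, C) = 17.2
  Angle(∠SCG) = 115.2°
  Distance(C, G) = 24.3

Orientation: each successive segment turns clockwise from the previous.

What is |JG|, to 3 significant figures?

51.5

∠ESC = 110.3° gives SC at -138° from the x-axis; with |SC| = 17.2, C = (-5.69, -2.27). ∠SCG = 115.2° gives CG at 157° from the x-axis; with |CG| = 24.3, G = (-28.1, 7.14). Then |JG| = |G − J| = 51.5.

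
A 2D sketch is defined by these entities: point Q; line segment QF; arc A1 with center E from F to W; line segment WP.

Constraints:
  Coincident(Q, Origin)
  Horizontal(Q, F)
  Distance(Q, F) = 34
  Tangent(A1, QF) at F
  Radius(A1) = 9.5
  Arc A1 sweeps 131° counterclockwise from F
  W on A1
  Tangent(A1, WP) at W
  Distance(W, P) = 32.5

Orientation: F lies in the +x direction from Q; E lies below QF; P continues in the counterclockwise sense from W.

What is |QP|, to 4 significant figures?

62.77

On A1, F sits at bearing 90° from E; a 131° counterclockwise sweep puts W at bearing 221°, so W = E + 9.5·(cos 221°, sin 221°) = (26.83, -15.73). The tangent condition forces EW to be normal to WP, so WP runs along (−sin 221°, cos 221°); with |WP| = 32.5, P = (48.15, -40.26). Then |QP| = |P − Q| = 62.77.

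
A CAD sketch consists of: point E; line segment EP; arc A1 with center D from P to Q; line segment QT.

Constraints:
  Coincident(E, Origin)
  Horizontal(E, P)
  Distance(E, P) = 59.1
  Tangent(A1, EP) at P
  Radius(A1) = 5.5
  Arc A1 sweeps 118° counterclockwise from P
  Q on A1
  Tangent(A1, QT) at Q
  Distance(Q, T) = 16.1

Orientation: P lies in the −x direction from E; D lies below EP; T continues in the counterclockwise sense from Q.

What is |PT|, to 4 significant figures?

22.46

E is at the origin; E and P share the same y with |EP| = 59.1 and P on the −x side, so P = (-59.10, 0.000). A1 meets EP tangentially, so DP is at right angles to EP, so D = P + (0, -5.5) = (-59.10, -5.500). On A1, P sits at bearing 90° from D; a 118° counterclockwise sweep puts Q at bearing 208°, so Q = D + 5.5·(cos 208°, sin 208°) = (-63.96, -8.082). The tangent condition forces DQ to be normal to QT, so QT runs along (−sin 208°, cos 208°); with |QT| = 16.1, T = (-56.40, -22.30). Then |PT| = |T − P| = 22.46.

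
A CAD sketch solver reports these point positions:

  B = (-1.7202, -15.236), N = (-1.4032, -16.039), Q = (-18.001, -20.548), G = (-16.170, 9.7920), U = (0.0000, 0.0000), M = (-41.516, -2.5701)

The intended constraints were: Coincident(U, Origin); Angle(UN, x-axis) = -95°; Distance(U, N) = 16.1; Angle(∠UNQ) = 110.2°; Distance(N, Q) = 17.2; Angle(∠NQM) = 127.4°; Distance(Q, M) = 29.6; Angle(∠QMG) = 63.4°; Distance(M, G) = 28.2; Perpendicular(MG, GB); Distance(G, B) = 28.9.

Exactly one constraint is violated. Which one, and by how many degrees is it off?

Perpendicular(MG, GB) — off by 4.00°.

U = (0.00, 0.00) ✓; UN at -95.00° ✓; |UN| = 16.10 ✓; ∠UNQ = 110.2° ✓; |NQ| = 17.20 ✓; ∠NQM = 127.4° ✓; |QM| = 29.60 ✓; ∠QMG = 63.40° ✓; |MG| = 28.20 ✓; ∠(MG, GB) = 86.00° ✗; |GB| = 28.90 ✓.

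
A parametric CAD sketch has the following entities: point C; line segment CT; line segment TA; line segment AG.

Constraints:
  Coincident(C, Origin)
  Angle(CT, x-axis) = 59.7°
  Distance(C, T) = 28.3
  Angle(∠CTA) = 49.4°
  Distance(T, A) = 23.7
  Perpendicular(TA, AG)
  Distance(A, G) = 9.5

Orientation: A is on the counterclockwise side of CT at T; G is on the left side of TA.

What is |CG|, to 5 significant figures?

13.100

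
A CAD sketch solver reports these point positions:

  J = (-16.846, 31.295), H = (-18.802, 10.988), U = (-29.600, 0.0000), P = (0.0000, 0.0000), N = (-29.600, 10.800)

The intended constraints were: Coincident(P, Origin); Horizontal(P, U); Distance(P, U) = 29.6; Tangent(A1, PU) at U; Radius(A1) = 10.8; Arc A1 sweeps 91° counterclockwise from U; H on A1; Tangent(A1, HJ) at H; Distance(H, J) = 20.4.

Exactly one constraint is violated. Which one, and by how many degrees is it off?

Tangent(A1, HJ) at H — off by 6.50°.

P = (0.00, 0.00) ✓; P.y = 0.00, U.y = 0.00 ✓; |PU| = 29.60 ✓; ∠(NU, UP) = 90.00° ✓; |NU| = 10.80 ✓; bearing(N→H) − bearing(N→U) = 91.00° ✓; |NH| = 10.80 ✓; ∠(NH, HJ) = 96.50° ✗; |HJ| = 20.40 ✓.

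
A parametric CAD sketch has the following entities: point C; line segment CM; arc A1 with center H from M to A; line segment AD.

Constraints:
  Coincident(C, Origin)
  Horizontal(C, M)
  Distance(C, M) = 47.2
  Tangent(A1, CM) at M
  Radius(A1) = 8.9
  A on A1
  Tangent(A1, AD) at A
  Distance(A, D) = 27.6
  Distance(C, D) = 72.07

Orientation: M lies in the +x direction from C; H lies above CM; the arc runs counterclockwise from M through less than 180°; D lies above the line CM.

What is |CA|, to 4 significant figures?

55.96

Checks: |CM| = 47.20 ✓; ∠(HM, MC) = 90.00° ✓; |HM| = 8.900 ✓; |HA| = 8.900 ✓; ∠(HA, AD) = 90.00° ✓; |AD| = 27.60 ✓; |CD| = 72.07 ✓.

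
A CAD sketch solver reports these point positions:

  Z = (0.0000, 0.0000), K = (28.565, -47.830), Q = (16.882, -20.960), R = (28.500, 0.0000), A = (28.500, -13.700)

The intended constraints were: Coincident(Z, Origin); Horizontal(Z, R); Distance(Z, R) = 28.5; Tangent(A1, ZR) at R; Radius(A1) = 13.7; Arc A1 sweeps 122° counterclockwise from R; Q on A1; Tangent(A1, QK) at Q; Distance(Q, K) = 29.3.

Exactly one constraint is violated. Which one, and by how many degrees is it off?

Tangent(A1, QK) at Q — off by 8.50°.

Z = (0.00, 0.00) ✓; Z.y = 0.00, R.y = 0.00 ✓; |ZR| = 28.50 ✓; ∠(AR, RZ) = 90.00° ✓; |AR| = 13.70 ✓; bearing(A→Q) − bearing(A→R) = 122.0° ✓; |AQ| = 13.70 ✓; ∠(AQ, QK) = 98.50° ✗; |QK| = 29.30 ✓.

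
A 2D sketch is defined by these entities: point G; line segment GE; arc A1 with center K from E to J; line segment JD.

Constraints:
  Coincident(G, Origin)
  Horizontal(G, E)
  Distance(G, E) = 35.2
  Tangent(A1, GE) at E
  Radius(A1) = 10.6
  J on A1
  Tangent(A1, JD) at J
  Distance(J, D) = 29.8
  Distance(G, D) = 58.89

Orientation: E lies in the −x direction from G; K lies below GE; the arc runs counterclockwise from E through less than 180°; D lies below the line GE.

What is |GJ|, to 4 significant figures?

47.26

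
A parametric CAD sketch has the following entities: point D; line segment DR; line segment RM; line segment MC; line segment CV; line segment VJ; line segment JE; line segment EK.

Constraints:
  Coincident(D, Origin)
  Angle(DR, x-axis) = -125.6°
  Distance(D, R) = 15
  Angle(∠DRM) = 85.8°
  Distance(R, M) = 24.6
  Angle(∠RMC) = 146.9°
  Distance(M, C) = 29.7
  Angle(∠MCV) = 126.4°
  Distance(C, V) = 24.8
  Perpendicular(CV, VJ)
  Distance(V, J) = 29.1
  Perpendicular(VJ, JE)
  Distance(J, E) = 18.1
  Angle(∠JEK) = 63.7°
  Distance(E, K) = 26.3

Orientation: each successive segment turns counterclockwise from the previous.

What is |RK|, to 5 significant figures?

56.941

VJ is perpendicular to JE, so JE runs at -124.70°; with |JE| = 18.1, E = (21.842, -2.0579). ∠JEK = 63.7° gives EK at -8.4000° from the x-axis; with |EK| = 26.3, K = (47.860, -5.8998). Then |RK| = |K − R| = 56.941.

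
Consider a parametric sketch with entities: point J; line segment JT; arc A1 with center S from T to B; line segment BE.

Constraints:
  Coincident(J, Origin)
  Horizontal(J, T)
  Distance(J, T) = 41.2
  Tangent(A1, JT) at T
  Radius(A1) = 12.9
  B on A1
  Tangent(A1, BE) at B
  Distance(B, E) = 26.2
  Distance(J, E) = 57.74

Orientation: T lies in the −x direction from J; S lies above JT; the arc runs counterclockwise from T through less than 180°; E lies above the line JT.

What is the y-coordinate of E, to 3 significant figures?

42.1

Checks: |SB| = 12.90 ✓; ∠(SB, BE) = 90.00° ✓; |BE| = 26.20 ✓; |JE| = 57.74 ✓.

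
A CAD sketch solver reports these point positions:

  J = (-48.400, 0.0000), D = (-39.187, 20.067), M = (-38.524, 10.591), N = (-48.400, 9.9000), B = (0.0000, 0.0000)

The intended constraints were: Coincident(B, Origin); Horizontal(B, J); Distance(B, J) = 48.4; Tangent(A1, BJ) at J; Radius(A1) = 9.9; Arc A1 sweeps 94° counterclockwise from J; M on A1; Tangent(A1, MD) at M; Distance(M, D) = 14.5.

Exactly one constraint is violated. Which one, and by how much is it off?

Distance(M, D) = 14.5 — off by 5.00.

B = (0.00, 0.00) ✓; B.y = 0.00, J.y = 0.00 ✓; |BJ| = 48.40 ✓; ∠(NJ, JB) = 90.00° ✓; |NJ| = 9.900 ✓; bearing(N→M) − bearing(N→J) = 94.00° ✓; |NM| = 9.900 ✓; ∠(NM, MD) = 90.00° ✓; |MD| = 9.499 ✗.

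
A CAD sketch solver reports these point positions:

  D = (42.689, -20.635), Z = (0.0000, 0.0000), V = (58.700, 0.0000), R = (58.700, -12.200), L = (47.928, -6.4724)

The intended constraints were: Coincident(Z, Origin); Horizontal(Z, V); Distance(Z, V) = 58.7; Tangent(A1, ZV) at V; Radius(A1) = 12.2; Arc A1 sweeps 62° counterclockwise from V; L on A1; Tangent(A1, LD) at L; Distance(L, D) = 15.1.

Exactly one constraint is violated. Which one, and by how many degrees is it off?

Tangent(A1, LD) at L — off by 7.70°.

Z = (0.00, 0.00) ✓; Z.y = 0.00, V.y = 0.00 ✓; |ZV| = 58.70 ✓; ∠(RV, VZ) = 90.00° ✓; |RV| = 12.20 ✓; bearing(R→L) − bearing(R→V) = 62.00° ✓; |RL| = 12.20 ✓; ∠(RL, LD) = 82.30° ✗; |LD| = 15.10 ✓.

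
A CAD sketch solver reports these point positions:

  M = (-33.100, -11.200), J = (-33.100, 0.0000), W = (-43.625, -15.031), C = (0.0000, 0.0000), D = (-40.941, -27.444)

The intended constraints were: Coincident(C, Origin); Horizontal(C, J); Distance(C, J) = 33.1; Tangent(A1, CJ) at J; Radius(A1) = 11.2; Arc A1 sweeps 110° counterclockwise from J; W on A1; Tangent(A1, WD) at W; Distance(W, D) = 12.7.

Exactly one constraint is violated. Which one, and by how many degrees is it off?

Tangent(A1, WD) at W — off by 7.80°.

C = (0.00, 0.00) ✓; C.y = 0.00, J.y = 0.00 ✓; |CJ| = 33.10 ✓; ∠(MJ, JC) = 90.00° ✓; |MJ| = 11.20 ✓; bearing(M→W) − bearing(M→J) = 110.0° ✓; |MW| = 11.20 ✓; ∠(MW, WD) = 97.80° ✗; |WD| = 12.70 ✓.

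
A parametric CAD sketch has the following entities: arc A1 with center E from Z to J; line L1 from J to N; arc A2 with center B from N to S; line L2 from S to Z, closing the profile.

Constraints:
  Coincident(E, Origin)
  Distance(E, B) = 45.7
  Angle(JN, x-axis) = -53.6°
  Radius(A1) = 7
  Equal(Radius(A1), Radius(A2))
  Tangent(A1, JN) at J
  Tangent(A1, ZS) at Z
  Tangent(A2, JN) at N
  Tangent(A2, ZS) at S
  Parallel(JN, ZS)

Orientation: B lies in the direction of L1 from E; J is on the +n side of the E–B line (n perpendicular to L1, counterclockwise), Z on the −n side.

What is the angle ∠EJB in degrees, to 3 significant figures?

81.3°

The slot axis is L1's direction at -53.6°, so u = (cos -53.6°, sin -53.6°) = (0.593, -0.805) and n = (−sin -53.6°, cos -53.6°) = (0.805, 0.593). E is at the origin and B lies 45.7 along u from E, so B = 45.7·u = (27.1, -36.8). Tangency of A1 to both parallel lines with radius 7.0 puts J and Z at E ± 7.0·n: J = (5.63, 4.15), Z = (-5.63, -4.15). Then cos ∠EJB = JE·JB / (|JE||JB|), giving 81.3°.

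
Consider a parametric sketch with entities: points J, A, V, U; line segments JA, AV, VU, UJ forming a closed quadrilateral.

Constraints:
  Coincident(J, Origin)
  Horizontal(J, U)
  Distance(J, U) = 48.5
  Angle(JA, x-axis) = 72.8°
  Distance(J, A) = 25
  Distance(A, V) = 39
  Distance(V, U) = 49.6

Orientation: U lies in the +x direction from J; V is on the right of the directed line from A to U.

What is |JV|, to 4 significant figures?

14.65

J is at the origin; J and U share the same y with |JU| = 48.5 and U in +x, so U = (48.5, 0). JA runs at 72.8° with |JA| = 25.0, so A = (7.393, 23.88). V is determined by |AV| = 39.0 and |VU| = 49.6 together: it lies at the intersection of circle(A, 39.0) and circle(U, 49.6). With |AU| = 47.54, the foot of the radical line on AU is 13.89 from A and the perpendicular offset is √(39.0² − 13.89²) = 36.44. Taking the right-of-AU solution: V = (1.100, -14.61).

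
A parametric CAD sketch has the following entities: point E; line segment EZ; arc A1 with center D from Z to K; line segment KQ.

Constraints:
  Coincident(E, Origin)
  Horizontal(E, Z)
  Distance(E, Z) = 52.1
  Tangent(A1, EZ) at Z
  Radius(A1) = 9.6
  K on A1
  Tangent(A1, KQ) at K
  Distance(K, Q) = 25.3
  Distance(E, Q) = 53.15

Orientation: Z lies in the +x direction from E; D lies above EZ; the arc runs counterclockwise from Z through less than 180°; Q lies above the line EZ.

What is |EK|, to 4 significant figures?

61.07

Checks: |DK| = 9.600 ✓; ∠(DK, KQ) = 90.00° ✓; |KQ| = 25.30 ✓; |EQ| = 53.15 ✓.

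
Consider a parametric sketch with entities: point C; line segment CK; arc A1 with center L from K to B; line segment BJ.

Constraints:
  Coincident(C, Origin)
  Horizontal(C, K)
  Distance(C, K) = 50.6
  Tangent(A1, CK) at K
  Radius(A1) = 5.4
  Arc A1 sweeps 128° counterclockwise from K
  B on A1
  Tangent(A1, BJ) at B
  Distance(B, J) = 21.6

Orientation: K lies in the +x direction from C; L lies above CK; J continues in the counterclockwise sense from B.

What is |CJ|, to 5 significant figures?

48.886

C is at the origin; CK is horizontal with |CK| = 50.6 and K on the +x side, so K = (50.600, 0.0000). The tangent condition forces LK to be normal to CK, so L = K + (0, 5.4) = (50.600, 5.4000). On A1, K sits at bearing -90° from L; a 128° counterclockwise sweep puts B at bearing 38°, so B = L + 5.4·(cos 38°, sin 38°) = (54.855, 8.7246). Tangency of A1 to BJ means the radius LB is perpendicular to BJ, so BJ runs along (−sin 38°, cos 38°); with |BJ| = 21.6, J = (41.557, 25.746). Then |CJ| = |J − C| = 48.886.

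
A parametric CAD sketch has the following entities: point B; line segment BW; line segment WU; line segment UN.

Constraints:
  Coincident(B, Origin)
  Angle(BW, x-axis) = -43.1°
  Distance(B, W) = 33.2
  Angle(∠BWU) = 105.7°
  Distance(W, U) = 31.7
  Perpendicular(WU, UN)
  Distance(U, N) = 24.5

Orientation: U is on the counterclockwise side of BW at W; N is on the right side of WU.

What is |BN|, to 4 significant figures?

69.59

∠BWU = 105.7°, so WU runs at -43.1° + (180° − 105.7°) = 31.20° from the x-axis; with |WU| = 31.7, U = W + 31.7·(cos 31.20°, sin 31.20°) = (51.36, -6.263). The perpendicularity gives UN at right angles to WU; with |UN| = 24.5 on the right of WU, N = U + 24.5·(0.5180, -0.8554) = (64.05, -27.22). Then |BN| = |N − B| = 69.59.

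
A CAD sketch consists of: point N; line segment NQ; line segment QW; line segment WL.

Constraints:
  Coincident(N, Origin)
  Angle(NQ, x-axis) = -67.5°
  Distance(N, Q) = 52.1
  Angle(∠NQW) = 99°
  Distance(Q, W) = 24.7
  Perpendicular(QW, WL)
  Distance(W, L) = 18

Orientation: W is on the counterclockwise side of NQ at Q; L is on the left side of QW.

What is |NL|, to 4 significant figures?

46.89

N is at the origin; NQ runs at -67.5° with length 52.1, so Q = 52.1·(cos -67.5°, sin -67.5°) = (19.94, -48.13). ∠NQW = 99.0°, so QW runs at -67.5° + (180° − 99.0°) = 13.50° from the x-axis; with |QW| = 24.7, W = Q + 24.7·(cos 13.50°, sin 13.50°) = (43.96, -42.37). QW is perpendicular to WL; with |WL| = 18.0 on the left of QW, L = W + 18.0·(-0.2334, 0.9724) = (39.75, -24.87). Then |NL| = |L − N| = 46.89.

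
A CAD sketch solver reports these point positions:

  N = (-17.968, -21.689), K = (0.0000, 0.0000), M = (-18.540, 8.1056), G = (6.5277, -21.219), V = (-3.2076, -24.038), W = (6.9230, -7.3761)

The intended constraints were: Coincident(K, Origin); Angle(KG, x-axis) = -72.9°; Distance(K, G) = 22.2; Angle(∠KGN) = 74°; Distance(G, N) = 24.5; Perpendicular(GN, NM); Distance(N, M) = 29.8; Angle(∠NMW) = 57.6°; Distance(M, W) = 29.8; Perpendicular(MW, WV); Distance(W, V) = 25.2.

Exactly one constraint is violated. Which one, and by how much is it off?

Distance(W, V) = 25.2 — off by 5.70.

K = (0.00, 0.00) ✓; KG at -72.90° ✓; |KG| = 22.20 ✓; ∠KGN = 74.00° ✓; |GN| = 24.50 ✓; ∠(GN, NM) = 90.00° ✓; |NM| = 29.80 ✓; ∠NMW = 57.60° ✓; |MW| = 29.80 ✓; ∠(MW, WV) = 90.00° ✓; |WV| = 19.50 ✗.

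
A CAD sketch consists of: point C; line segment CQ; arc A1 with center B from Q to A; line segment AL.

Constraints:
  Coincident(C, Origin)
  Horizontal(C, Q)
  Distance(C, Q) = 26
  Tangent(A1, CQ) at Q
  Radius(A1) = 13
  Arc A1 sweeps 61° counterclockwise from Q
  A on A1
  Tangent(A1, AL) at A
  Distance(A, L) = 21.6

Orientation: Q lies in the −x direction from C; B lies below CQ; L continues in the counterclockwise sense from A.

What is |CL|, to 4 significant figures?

54.26

C is at the origin; CQ is horizontal with |CQ| = 26.0 and Q on the −x side, so Q = (-26.00, 0.000). Since A1 is tangent to CQ there, BQ ⟂ CQ, so B = Q + (0, -13) = (-26.00, -13.00). On A1, Q sits at bearing 90° from B; a 61° counterclockwise sweep puts A at bearing 151°, so A = B + 13.0·(cos 151°, sin 151°) = (-37.37, -6.697). A1 meets AL tangentially, so BA is at right angles to AL, so AL runs along (−sin 151°, cos 151°); with |AL| = 21.6, L = (-47.84, -25.59). Then |CL| = |L − C| = 54.26.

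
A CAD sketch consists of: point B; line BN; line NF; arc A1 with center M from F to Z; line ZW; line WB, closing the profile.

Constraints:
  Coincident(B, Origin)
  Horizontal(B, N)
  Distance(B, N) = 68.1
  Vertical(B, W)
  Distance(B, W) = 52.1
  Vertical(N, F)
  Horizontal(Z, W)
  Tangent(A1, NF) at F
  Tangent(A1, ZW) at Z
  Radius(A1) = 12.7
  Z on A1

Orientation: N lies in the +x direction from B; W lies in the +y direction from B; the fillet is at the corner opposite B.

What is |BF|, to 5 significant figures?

78.676

B is at the origin; BN is horizontal with |BN| = 68.1 and N on the +x side, so N = (68.100, 0.0000). BW is vertical with |BW| = 52.1 and W on the +y side, so W = (0.0000, 52.100). The virtual corner opposite B is at (68.100, 52.100). The tangent condition forces MF to be normal to NF and the tangent condition forces MZ to be normal to ZW, with radius 12.7, so the center M sits 12.7 in from both sides at M = (55.400, 39.400). That places the tangent points at F = (68.100, 39.400) on NF and Z = (55.400, 52.100) on ZW. Then |BF| = |F − B| = 78.676.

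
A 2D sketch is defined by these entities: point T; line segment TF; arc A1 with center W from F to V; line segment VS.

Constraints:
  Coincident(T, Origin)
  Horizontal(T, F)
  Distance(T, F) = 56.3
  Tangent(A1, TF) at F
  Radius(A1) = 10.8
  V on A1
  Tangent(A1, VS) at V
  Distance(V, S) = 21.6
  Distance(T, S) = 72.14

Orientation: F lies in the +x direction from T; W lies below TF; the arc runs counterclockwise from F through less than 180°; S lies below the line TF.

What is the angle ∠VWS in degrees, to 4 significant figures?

63.43°

Checks: |WV| = 10.80 ✓; ∠(WV, VS) = 90.00° ✓; |VS| = 21.60 ✓; |TS| = 72.14 ✓.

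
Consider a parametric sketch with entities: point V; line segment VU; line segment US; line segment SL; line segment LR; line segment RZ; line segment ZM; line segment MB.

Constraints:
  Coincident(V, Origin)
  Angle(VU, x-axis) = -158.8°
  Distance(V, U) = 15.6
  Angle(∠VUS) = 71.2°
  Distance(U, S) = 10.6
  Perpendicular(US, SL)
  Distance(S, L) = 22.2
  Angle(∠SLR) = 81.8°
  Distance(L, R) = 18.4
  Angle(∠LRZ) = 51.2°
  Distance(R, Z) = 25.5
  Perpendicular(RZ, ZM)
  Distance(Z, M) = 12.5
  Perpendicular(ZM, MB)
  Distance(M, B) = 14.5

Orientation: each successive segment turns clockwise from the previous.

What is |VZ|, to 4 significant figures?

13.94

V is at the origin; VU runs at -158.8° with length 15.6, so U = (-14.54, -5.641). ∠VUS = 71.2° gives US at 92.40° from the x-axis; with |US| = 10.6, S = (-14.99, 4.949). The perpendicularity gives SL at right angles to US, so SL runs at 2.400°; with |SL| = 22.2, L = (7.192, 5.879). ∠SLR = 81.8° gives LR at -95.80° from the x-axis; with |LR| = 18.4, R = (5.333, -12.43). ∠LRZ = 51.2° gives RZ at 135.4° from the x-axis; with |RZ| = 25.5, Z = (-12.82, 5.478). Then |VZ| = |Z − V| = 13.94.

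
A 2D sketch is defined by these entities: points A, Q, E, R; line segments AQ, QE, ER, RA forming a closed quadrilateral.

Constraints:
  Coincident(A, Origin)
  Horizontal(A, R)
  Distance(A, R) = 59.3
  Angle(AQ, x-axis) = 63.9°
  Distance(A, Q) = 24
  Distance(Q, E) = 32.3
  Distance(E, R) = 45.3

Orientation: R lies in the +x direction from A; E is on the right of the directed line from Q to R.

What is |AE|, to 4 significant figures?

18.43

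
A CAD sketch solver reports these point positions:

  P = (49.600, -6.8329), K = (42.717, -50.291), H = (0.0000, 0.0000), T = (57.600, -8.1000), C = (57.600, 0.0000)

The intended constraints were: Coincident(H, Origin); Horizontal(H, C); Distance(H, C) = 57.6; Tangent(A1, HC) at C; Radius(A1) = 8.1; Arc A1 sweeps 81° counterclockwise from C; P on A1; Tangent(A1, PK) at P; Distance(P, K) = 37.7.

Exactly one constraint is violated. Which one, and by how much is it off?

Distance(P, K) = 37.7 — off by 6.30.

H = (0.00, 0.00) ✓; H.y = 0.00, C.y = 0.00 ✓; |HC| = 57.60 ✓; ∠(TC, CH) = 90.00° ✓; |TC| = 8.100 ✓; bearing(T→P) − bearing(T→C) = 81.00° ✓; |TP| = 8.100 ✓; ∠(TP, PK) = 90.00° ✓; |PK| = 44.00 ✗.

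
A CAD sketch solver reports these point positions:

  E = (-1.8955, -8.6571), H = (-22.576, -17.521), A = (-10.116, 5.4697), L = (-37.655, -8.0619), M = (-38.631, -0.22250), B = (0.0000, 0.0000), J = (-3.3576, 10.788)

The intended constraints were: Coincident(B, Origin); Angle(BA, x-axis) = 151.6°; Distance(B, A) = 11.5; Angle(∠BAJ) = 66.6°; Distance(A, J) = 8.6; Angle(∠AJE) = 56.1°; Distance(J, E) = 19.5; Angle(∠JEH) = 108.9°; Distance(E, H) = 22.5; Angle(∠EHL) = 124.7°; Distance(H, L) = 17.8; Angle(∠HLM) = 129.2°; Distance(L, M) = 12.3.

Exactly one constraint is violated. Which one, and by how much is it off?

Distance(L, M) = 12.3 — off by 4.40.

B = (0.00, 0.00) ✓; BA at 151.6° ✓; |BA| = 11.50 ✓; ∠BAJ = 66.60° ✓; |AJ| = 8.600 ✓; ∠AJE = 56.10° ✓; |JE| = 19.50 ✓; ∠JEH = 108.9° ✓; |EH| = 22.50 ✓; ∠EHL = 124.7° ✓; |HL| = 17.80 ✓; ∠HLM = 129.2° ✓; |LM| = 7.900 ✗.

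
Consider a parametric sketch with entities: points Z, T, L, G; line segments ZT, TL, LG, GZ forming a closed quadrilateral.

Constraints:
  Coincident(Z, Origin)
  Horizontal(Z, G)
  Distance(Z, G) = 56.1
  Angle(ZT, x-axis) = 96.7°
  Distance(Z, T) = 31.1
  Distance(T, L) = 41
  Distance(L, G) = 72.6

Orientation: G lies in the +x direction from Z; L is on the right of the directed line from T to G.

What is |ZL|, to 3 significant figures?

18.0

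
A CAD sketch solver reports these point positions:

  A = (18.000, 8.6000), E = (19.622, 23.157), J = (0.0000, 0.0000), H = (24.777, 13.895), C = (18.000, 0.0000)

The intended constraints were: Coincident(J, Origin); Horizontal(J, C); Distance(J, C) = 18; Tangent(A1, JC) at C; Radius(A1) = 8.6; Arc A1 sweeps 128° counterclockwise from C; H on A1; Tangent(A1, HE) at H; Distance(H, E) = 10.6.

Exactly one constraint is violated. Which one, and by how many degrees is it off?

Tangent(A1, HE) at H — off by 8.90°.

J = (0.00, 0.00) ✓; J.y = 0.00, C.y = 0.00 ✓; |JC| = 18.00 ✓; ∠(AC, CJ) = 90.00° ✓; |AC| = 8.600 ✓; bearing(A→H) − bearing(A→C) = 128.0° ✓; |AH| = 8.600 ✓; ∠(AH, HE) = 98.90° ✗; |HE| = 10.60 ✓.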